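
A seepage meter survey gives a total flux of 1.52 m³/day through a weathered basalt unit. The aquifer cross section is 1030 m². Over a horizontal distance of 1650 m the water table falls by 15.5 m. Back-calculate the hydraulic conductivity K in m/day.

Hydraulic gradient i = Δh / L = 15.5 / 1650 = 0.009394.
From Q = K·A·i, K = Q / (A·i) = 1.52 / (1030 × 0.009394) = 0.1571 m/day.

0.157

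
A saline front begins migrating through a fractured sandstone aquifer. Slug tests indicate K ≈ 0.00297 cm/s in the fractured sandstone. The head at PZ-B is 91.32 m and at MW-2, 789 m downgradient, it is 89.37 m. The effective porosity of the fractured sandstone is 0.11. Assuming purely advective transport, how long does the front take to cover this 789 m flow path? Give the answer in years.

37.5

Convert K: 0.00297 cm/s × 864 = 2.566 m/day.
Hydraulic gradient i = (91.32 − 89.37) / 789 = 1.95 / 789 = 0.002471.
Darcy flux q = K · i = 2.566 × 0.002471 = 0.006342 m/day.
Seepage velocity v = q / n_e = 0.006342 / 0.11 = 0.05765 m/day.
Travel time t = L / v = 789 / 0.05765 = 13685 days = 37.47 years.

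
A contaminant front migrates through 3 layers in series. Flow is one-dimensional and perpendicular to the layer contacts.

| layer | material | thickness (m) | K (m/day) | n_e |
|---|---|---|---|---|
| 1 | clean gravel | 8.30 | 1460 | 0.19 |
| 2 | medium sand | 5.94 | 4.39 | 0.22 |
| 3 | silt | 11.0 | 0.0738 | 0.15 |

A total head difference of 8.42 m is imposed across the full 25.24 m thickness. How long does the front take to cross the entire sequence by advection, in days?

With flow normal to the layers, continuity requires the same specific discharge q through every layer.
Σ(b_i/K_i) = 8.30/1460 + 5.94/4.39 + 11.0/0.0738 = 150.4 d.
q = Δh / Σ(b_i/K_i) = 8.42 / 150.4 = 0.05598 m/day.
In each layer the seepage velocity is v_i = q/n_i, so the layer transit time is t_i = b_i·n_i / q:
  layer 1 (clean gravel): t_1 = 8.30 × 0.19 / 0.05598 = 28.17 d
  layer 2 (medium sand): t_2 = 5.94 × 0.22 / 0.05598 = 23.34 d
  layer 3 (silt): t_3 = 11.0 × 0.15 / 0.05598 = 29.47 d
Total t = Σ t_i = 80.99 days.

81.0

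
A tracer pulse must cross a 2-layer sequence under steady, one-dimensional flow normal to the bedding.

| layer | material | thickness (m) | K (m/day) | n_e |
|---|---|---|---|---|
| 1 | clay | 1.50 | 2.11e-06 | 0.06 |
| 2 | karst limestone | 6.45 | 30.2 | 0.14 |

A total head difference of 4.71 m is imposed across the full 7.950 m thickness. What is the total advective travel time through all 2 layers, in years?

With flow normal to the layers, continuity requires the same specific discharge q through every layer.
Σ(b_i/K_i) = 1.50/2.11e-06 + 6.45/30.2 = 7.109e+05 d.
q = Δh / Σ(b_i/K_i) = 4.71 / 7.109e+05 = 6.625e-06 m/day.
In each layer the seepage velocity is v_i = q/n_i, so the layer transit time is t_i = b_i·n_i / q:
  layer 1 (clay): t_1 = 1.50 × 0.06 / 6.625e-06 = 13584 d
  layer 2 (karst limestone): t_2 = 6.45 × 0.14 / 6.625e-06 = 1.363e+05 d
Total t = Σ t_i = 1.499e+05 days = 410.3 years.

410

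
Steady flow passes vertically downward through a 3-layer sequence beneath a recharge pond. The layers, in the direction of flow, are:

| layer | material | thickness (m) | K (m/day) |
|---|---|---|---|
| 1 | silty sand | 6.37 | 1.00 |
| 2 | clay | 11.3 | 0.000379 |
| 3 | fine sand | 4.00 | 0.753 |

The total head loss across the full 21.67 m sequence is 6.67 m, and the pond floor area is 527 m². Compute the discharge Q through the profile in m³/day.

0.118

Flow is perpendicular to layering, so the layers act in series and the equivalent K is the thickness-weighted harmonic mean.
Total thickness L = 6.37 + 11.3 + 4.00 = 21.67 m.
Σ(b_i/K_i) = 6.37/1.00 + 11.3/0.000379 + 4.00/0.753 = 29827 d.
K_eq = L / Σ(b_i/K_i) = 21.67 / 29827 = 0.0007265 m/day.
Q = K_eq · A · (Δh/L) = 0.0007265 × 527 × (6.67/21.67) = 0.1178 m³/day.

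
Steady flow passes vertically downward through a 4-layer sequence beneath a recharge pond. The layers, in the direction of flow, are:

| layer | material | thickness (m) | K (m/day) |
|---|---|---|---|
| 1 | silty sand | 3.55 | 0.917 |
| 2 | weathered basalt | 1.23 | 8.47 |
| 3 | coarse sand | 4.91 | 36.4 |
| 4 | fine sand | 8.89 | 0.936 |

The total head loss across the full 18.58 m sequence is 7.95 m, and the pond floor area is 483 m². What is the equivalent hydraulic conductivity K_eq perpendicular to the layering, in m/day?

1.36

Flow is perpendicular to layering, so the layers act in series and the equivalent K is the thickness-weighted harmonic mean.
Total thickness L = 3.55 + 1.23 + 4.91 + 8.89 = 18.58 m.
Σ(b_i/K_i) = 3.55/0.917 + 1.23/8.47 + 4.91/36.4 + 8.89/0.936 = 13.65 d.
K_eq = L / Σ(b_i/K_i) = 18.58 / 13.65 = 1.361 m/day.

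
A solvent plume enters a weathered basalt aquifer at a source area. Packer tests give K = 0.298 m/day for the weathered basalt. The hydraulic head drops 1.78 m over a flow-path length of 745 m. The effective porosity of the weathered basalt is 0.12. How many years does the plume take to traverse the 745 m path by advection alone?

344

Hydraulic gradient i = Δh / L = 1.78 / 745 = 0.002389.
Darcy flux q = K · i = 0.2980 × 0.002389 = 0.0007120 m/day.
Seepage velocity v = q / n_e = 0.0007120 / 0.12 = 0.005933 m/day.
Travel time t = L / v = 745 / 0.005933 = 1.256e+05 days = 343.8 years.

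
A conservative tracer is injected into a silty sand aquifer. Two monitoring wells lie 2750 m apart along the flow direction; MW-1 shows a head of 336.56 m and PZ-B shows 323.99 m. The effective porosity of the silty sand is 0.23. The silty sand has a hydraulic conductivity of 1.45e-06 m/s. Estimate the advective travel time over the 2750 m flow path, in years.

Convert K: 1.45e-06 m/s × 86400 = 0.1253 m/day.
Hydraulic gradient i = (336.56 − 323.99) / 2750 = 12.57 / 2750 = 0.004571.
Darcy flux q = K · i = 0.1253 × 0.004571 = 0.0005726 m/day.
Seepage velocity v = q / n_e = 0.0005726 / 0.23 = 0.002490 m/day.
Travel time t = L / v = 2750 / 0.002490 = 1.105e+06 days = 3024 years.

3020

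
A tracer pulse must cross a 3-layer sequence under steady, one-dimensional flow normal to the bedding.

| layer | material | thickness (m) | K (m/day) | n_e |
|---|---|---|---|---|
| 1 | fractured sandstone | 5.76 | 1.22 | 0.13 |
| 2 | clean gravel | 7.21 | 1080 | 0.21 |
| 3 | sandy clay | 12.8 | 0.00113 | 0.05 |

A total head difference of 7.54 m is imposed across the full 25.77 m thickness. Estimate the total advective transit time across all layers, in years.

11.9

With flow normal to the layers, continuity requires the same specific discharge q through every layer.
Σ(b_i/K_i) = 5.76/1.22 + 7.21/1080 + 12.8/0.00113 = 11332 d.
q = Δh / Σ(b_i/K_i) = 7.54 / 11332 = 0.0006654 m/day.
In each layer the seepage velocity is v_i = q/n_i, so the layer transit time is t_i = b_i·n_i / q:
  layer 1 (fractured sandstone): t_1 = 5.76 × 0.13 / 0.0006654 = 1125 d
  layer 2 (clean gravel): t_2 = 7.21 × 0.21 / 0.0006654 = 2276 d
  layer 3 (sandy clay): t_3 = 12.8 × 0.05 / 0.0006654 = 961.9 d
Total t = Σ t_i = 4363 days = 11.94 years.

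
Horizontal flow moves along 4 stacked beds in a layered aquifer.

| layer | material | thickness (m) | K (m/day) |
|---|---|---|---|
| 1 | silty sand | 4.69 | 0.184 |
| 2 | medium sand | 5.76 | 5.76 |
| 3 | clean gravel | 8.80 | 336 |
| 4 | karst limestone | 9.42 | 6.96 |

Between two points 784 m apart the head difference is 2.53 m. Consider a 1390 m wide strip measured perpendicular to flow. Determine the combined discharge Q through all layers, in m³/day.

13700

Flow is parallel to layering, so each bed carries its own Darcy discharge and the transmissivities add.
Σ(K_i·b_i) = 0.184×4.69 + 5.76×5.76 + 336×8.80 + 6.96×9.42 = 3056 m²/day.
Hydraulic gradient i = Δh / L = 2.53 / 784 = 0.003227.
Q = Σ(K_i·b_i) · W · i = 3056 × 1390 × 0.003227 = 13710 m³/day.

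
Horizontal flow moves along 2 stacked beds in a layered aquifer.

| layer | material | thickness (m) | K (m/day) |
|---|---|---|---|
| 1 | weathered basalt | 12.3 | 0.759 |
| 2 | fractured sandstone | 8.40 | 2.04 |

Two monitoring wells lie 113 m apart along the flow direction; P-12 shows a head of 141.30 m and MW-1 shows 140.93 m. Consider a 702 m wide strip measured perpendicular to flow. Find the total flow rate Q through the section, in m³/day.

60.8

Flow is parallel to layering, so each bed carries its own Darcy discharge and the transmissivities add.
Σ(K_i·b_i) = 0.759×12.3 + 2.04×8.40 = 26.47 m²/day.
Hydraulic gradient i = (141.30 − 140.93) / 113 = 0.37 / 113 = 0.003274.
Q = Σ(K_i·b_i) · W · i = 26.47 × 702 × 0.003274 = 60.85 m³/day.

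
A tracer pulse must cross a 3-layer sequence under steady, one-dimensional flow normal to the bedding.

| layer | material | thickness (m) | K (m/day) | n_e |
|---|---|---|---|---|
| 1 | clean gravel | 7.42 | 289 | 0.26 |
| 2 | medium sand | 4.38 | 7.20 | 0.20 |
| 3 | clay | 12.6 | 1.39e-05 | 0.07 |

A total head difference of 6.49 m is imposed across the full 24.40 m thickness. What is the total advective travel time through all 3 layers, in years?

With flow normal to the layers, continuity requires the same specific discharge q through every layer.
Σ(b_i/K_i) = 7.42/289 + 4.38/7.20 + 12.6/1.39e-05 = 9.065e+05 d.
q = Δh / Σ(b_i/K_i) = 6.49 / 9.065e+05 = 7.160e-06 m/day.
In each layer the seepage velocity is v_i = q/n_i, so the layer transit time is t_i = b_i·n_i / q:
  layer 1 (clean gravel): t_1 = 7.42 × 0.26 / 7.160e-06 = 2.695e+05 d
  layer 2 (medium sand): t_2 = 4.38 × 0.20 / 7.160e-06 = 1.224e+05 d
  layer 3 (clay): t_3 = 12.6 × 0.07 / 7.160e-06 = 1.232e+05 d
Total t = Σ t_i = 5.150e+05 days = 1410 years.

1410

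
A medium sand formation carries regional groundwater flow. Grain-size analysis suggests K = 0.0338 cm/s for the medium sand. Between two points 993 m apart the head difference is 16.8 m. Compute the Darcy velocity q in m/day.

Convert K: 0.0338 cm/s × 864 = 29.20 m/day.
Hydraulic gradient i = Δh / L = 16.8 / 993 = 0.01692.
Specific discharge q = K · i = 29.20 × 0.01692 = 0.4941 m/day.

0.494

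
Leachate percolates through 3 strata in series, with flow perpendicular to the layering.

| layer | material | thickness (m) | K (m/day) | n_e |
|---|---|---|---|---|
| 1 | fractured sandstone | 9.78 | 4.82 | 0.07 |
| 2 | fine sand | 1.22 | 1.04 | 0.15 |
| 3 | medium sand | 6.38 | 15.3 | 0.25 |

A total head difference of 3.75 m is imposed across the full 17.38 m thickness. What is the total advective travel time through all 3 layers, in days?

2.38

With flow normal to the layers, continuity requires the same specific discharge q through every layer.
Σ(b_i/K_i) = 9.78/4.82 + 1.22/1.04 + 6.38/15.3 = 3.619 d.
q = Δh / Σ(b_i/K_i) = 3.75 / 3.619 = 1.036 m/day.
In each layer the seepage velocity is v_i = q/n_i, so the layer transit time is t_i = b_i·n_i / q:
  layer 1 (fractured sandstone): t_1 = 9.78 × 0.07 / 1.036 = 0.6607 d
  layer 2 (fine sand): t_2 = 1.22 × 0.15 / 1.036 = 0.1766 d
  layer 3 (medium sand): t_3 = 6.38 × 0.25 / 1.036 = 1.539 d
Total t = Σ t_i = 2.377 days.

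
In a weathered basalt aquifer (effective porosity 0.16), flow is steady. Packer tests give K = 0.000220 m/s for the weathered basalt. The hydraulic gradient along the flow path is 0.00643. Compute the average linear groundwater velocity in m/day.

0.764

Convert K: 0.000220 m/s × 86400 = 19.01 m/day.
Hydraulic gradient i = 0.00643.
Darcy flux q = K · i = 19.01 × 0.006430 = 0.1222 m/day.
Seepage velocity v = q / n_e = 0.1222 / 0.16 = 0.7639 m/day.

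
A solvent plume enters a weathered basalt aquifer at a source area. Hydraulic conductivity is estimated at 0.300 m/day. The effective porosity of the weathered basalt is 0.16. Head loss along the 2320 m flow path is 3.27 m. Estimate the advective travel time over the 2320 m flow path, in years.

Hydraulic gradient i = Δh / L = 3.27 / 2320 = 0.001409.
Darcy flux q = K · i = 0.3000 × 0.001409 = 0.0004228 m/day.
Seepage velocity v = q / n_e = 0.0004228 / 0.16 = 0.002643 m/day.
Travel time t = L / v = 2320 / 0.002643 = 8.779e+05 days = 2403 years.

2400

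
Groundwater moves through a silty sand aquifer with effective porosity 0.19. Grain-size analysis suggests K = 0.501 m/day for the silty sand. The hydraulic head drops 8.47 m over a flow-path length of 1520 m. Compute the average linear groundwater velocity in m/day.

0.0147

Hydraulic gradient i = Δh / L = 8.47 / 1520 = 0.005572.
Darcy flux q = K · i = 0.5010 × 0.005572 = 0.002792 m/day.
Seepage velocity v = q / n_e = 0.002792 / 0.19 = 0.01469 m/day.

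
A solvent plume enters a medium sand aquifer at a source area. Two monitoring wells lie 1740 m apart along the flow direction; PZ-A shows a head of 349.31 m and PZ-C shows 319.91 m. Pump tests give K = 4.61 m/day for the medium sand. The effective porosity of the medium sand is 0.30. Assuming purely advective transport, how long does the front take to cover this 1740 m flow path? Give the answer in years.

18.3

Hydraulic gradient i = (349.31 − 319.91) / 1740 = 29.4 / 1740 = 0.01690.
Darcy flux q = K · i = 4.610 × 0.01690 = 0.07789 m/day.
Seepage velocity v = q / n_e = 0.07789 / 0.30 = 0.2596 m/day.
Travel time t = L / v = 1740 / 0.2596 = 6701 days = 18.35 years.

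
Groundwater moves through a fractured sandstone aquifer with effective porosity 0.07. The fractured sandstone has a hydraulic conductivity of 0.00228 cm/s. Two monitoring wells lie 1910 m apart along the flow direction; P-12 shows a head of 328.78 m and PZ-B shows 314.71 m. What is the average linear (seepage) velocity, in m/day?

Convert K: 0.00228 cm/s × 864 = 1.970 m/day.
Hydraulic gradient i = (328.78 − 314.71) / 1910 = 14.07 / 1910 = 0.007366.
Darcy flux q = K · i = 1.970 × 0.007366 = 0.01451 m/day.
Seepage velocity v = q / n_e = 0.01451 / 0.07 = 0.2073 m/day.

0.207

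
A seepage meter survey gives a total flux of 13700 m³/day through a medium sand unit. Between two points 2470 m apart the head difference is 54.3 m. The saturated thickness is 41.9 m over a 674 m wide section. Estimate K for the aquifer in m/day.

Cross-sectional area A = 674 × 41.9 = 28241 m².
Hydraulic gradient i = Δh / L = 54.3 / 2470 = 0.02198.
From Q = K·A·i, K = Q / (A·i) = 13700 / (28241 × 0.02198) = 22.07 m/day.

22.1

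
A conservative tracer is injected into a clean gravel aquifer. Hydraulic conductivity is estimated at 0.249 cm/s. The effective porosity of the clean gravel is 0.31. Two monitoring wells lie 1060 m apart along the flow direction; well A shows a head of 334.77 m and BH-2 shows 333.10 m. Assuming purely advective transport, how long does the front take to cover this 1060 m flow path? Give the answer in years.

2.65

Convert K: 0.249 cm/s × 864 = 215.1 m/day.
Hydraulic gradient i = (334.77 − 333.10) / 1060 = 1.67 / 1060 = 0.001575.
Darcy flux q = K · i = 215.1 × 0.001575 = 0.3389 m/day.
Seepage velocity v = q / n_e = 0.3389 / 0.31 = 1.093 m/day.
Travel time t = L / v = 1060 / 1.093 = 969.5 days = 2.654 years.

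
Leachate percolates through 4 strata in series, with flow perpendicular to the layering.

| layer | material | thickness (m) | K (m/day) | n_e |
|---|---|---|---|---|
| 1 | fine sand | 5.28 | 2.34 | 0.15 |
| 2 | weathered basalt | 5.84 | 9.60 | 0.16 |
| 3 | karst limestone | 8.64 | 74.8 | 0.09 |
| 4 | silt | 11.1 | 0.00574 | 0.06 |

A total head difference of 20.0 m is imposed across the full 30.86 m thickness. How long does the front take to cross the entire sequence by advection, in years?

0.840

With flow normal to the layers, continuity requires the same specific discharge q through every layer.
Σ(b_i/K_i) = 5.28/2.34 + 5.84/9.60 + 8.64/74.8 + 11.1/0.00574 = 1937 d.
q = Δh / Σ(b_i/K_i) = 20.0 / 1937 = 0.01033 m/day.
In each layer the seepage velocity is v_i = q/n_i, so the layer transit time is t_i = b_i·n_i / q:
  layer 1 (fine sand): t_1 = 5.28 × 0.15 / 0.01033 = 76.70 d
  layer 2 (weathered basalt): t_2 = 5.84 × 0.16 / 0.01033 = 90.49 d
  layer 3 (karst limestone): t_3 = 8.64 × 0.09 / 0.01033 = 75.30 d
  layer 4 (silt): t_4 = 11.1 × 0.06 / 0.01033 = 64.49 d
Total t = Σ t_i = 307.0 days = 0.8405 years.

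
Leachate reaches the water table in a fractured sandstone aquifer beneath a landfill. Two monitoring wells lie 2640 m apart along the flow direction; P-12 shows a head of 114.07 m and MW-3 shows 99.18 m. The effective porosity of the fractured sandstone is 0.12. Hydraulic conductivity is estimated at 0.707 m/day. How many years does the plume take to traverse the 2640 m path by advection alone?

Hydraulic gradient i = (114.07 − 99.18) / 2640 = 14.89 / 2640 = 0.005640.
Darcy flux q = K · i = 0.7070 × 0.005640 = 0.003988 m/day.
Seepage velocity v = q / n_e = 0.003988 / 0.12 = 0.03323 m/day.
Travel time t = L / v = 2640 / 0.03323 = 79447 days = 217.5 years.

218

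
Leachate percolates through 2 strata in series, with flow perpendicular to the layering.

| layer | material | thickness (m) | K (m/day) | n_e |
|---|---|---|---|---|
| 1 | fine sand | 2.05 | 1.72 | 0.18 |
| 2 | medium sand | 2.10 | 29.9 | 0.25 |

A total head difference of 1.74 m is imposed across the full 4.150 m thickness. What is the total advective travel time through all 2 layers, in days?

0.648

With flow normal to the layers, continuity requires the same specific discharge q through every layer.
Σ(b_i/K_i) = 2.05/1.72 + 2.10/29.9 = 1.262 d.
q = Δh / Σ(b_i/K_i) = 1.74 / 1.262 = 1.379 m/day.
In each layer the seepage velocity is v_i = q/n_i, so the layer transit time is t_i = b_i·n_i / q:
  layer 1 (fine sand): t_1 = 2.05 × 0.18 / 1.379 = 0.2677 d
  layer 2 (medium sand): t_2 = 2.10 × 0.25 / 1.379 = 0.3808 d
Total t = Σ t_i = 0.6485 days.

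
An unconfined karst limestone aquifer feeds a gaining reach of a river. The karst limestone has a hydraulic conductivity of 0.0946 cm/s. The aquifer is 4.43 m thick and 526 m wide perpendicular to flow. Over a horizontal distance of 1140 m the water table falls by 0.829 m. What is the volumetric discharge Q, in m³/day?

Convert K: 0.0946 cm/s × 864 = 81.73 m/day.
Cross-sectional area A = 526 × 4.43 = 2330 m².
Hydraulic gradient i = Δh / L = 0.829 / 1140 = 0.0007272.
Darcy's law: Q = K · A · i = 81.73 × 2330 × 0.0007272 = 138.5 m³/day.

138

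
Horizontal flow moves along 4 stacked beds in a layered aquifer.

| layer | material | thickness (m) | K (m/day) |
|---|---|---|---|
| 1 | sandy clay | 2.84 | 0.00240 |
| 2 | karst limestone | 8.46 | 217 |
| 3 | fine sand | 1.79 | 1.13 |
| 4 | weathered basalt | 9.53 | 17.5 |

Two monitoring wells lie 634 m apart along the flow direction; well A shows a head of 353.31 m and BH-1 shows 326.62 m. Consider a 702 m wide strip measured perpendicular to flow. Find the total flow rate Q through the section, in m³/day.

Flow is parallel to layering, so each bed carries its own Darcy discharge and the transmissivities add.
Σ(K_i·b_i) = 0.00240×2.84 + 217×8.46 + 1.13×1.79 + 17.5×9.53 = 2005 m²/day.
Hydraulic gradient i = (353.31 − 326.62) / 634 = 26.69 / 634 = 0.04210.
Q = Σ(K_i·b_i) · W · i = 2005 × 702 × 0.04210 = 59242 m³/day.

59200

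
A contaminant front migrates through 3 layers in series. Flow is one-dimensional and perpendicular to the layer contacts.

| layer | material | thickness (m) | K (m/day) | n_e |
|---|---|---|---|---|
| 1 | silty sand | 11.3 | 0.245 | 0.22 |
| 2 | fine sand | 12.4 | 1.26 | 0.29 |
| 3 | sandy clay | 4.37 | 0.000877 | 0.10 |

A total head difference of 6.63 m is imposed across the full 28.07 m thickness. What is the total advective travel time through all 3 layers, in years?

13.6

With flow normal to the layers, continuity requires the same specific discharge q through every layer.
Σ(b_i/K_i) = 11.3/0.245 + 12.4/1.26 + 4.37/0.000877 = 5039 d.
q = Δh / Σ(b_i/K_i) = 6.63 / 5039 = 0.001316 m/day.
In each layer the seepage velocity is v_i = q/n_i, so the layer transit time is t_i = b_i·n_i / q:
  layer 1 (silty sand): t_1 = 11.3 × 0.22 / 0.001316 = 1889 d
  layer 2 (fine sand): t_2 = 12.4 × 0.29 / 0.001316 = 2733 d
  layer 3 (sandy clay): t_3 = 4.37 × 0.10 / 0.001316 = 332.1 d
Total t = Σ t_i = 4954 days = 13.56 years.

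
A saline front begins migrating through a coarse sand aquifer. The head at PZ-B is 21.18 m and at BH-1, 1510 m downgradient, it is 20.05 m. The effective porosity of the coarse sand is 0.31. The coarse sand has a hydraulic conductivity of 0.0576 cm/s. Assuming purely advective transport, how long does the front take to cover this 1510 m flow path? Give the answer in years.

34.4

Convert K: 0.0576 cm/s × 864 = 49.77 m/day.
Hydraulic gradient i = (21.18 − 20.05) / 1510 = 1.13 / 1510 = 0.0007483.
Darcy flux q = K · i = 49.77 × 0.0007483 = 0.03724 m/day.
Seepage velocity v = q / n_e = 0.03724 / 0.31 = 0.1201 m/day.
Travel time t = L / v = 1510 / 0.1201 = 12569 days = 34.41 years.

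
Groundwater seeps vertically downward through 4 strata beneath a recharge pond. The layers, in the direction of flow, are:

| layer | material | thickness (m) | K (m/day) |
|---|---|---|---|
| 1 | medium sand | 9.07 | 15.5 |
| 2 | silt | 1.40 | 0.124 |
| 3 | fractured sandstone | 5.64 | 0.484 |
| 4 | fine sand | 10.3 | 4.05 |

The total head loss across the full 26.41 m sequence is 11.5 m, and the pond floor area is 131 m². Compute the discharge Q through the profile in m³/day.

Flow is perpendicular to layering, so the layers act in series and the equivalent K is the thickness-weighted harmonic mean.
Total thickness L = 9.07 + 1.40 + 5.64 + 10.3 = 26.41 m.
Σ(b_i/K_i) = 9.07/15.5 + 1.40/0.124 + 5.64/0.484 + 10.3/4.05 = 26.07 d.
K_eq = L / Σ(b_i/K_i) = 26.41 / 26.07 = 1.013 m/day.
Q = K_eq · A · (Δh/L) = 1.013 × 131 × (11.5/26.41) = 57.78 m³/day.

57.8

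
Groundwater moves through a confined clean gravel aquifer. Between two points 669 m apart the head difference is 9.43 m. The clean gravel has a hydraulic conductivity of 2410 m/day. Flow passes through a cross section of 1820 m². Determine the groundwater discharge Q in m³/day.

61800

Hydraulic gradient i = Δh / L = 9.43 / 669 = 0.01410.
Darcy's law: Q = K · A · i = 2410 × 1820 × 0.01410 = 61826 m³/day.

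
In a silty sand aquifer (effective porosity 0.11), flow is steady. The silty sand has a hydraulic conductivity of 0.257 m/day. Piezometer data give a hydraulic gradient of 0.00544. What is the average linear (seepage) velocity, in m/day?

Hydraulic gradient i = 0.00544.
Darcy flux q = K · i = 0.2570 × 0.005440 = 0.001398 m/day.
Seepage velocity v = q / n_e = 0.001398 / 0.11 = 0.01271 m/day.

0.0127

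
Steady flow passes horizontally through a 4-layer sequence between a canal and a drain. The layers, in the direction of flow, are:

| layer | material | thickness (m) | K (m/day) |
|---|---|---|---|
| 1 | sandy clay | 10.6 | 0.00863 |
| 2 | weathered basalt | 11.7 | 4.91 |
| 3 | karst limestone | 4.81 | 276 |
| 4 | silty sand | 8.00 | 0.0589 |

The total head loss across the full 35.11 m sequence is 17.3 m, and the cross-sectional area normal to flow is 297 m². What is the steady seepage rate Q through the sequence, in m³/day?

3.76

Flow is perpendicular to layering, so the layers act in series and the equivalent K is the thickness-weighted harmonic mean.
Total thickness L = 10.6 + 11.7 + 4.81 + 8.00 = 35.11 m.
Σ(b_i/K_i) = 10.6/0.00863 + 11.7/4.91 + 4.81/276 + 8.00/0.0589 = 1366 d.
K_eq = L / Σ(b_i/K_i) = 35.11 / 1366 = 0.02569 m/day.
Q = K_eq · A · (Δh/L) = 0.02569 × 297 × (17.3/35.11) = 3.760 m³/day.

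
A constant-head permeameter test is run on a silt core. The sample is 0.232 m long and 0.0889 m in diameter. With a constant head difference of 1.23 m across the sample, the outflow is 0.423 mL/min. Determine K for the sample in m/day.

Cross-sectional area A = π·(d/2)² = π × (0.0889/2)² = 0.006207 m².
Convert discharge: 0.423 mL/min = 7.050e-09 m³/s.
Darcy's law rearranged: K = Q·L / (A·Δh) = 7.050e-09 × 0.232 / (0.006207 × 1.23) = 2.142e-07 m/s = 0.01851 m/day.

0.0185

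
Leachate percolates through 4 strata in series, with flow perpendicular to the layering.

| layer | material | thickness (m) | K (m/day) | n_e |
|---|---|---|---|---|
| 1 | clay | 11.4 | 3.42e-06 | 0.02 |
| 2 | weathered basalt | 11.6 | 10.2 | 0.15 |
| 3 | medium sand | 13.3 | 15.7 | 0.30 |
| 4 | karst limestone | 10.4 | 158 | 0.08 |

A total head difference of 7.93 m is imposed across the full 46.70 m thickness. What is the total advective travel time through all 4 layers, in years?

7810

With flow normal to the layers, continuity requires the same specific discharge q through every layer.
Σ(b_i/K_i) = 11.4/3.42e-06 + 11.6/10.2 + 13.3/15.7 + 10.4/158 = 3.333e+06 d.
q = Δh / Σ(b_i/K_i) = 7.93 / 3.333e+06 = 2.379e-06 m/day.
In each layer the seepage velocity is v_i = q/n_i, so the layer transit time is t_i = b_i·n_i / q:
  layer 1 (clay): t_1 = 11.4 × 0.02 / 2.379e-06 = 95839 d
  layer 2 (weathered basalt): t_2 = 11.6 × 0.15 / 2.379e-06 = 7.314e+05 d
  layer 3 (medium sand): t_3 = 13.3 × 0.30 / 2.379e-06 = 1.677e+06 d
  layer 4 (karst limestone): t_4 = 10.4 × 0.08 / 2.379e-06 = 3.497e+05 d
Total t = Σ t_i = 2.854e+06 days = 7814 years.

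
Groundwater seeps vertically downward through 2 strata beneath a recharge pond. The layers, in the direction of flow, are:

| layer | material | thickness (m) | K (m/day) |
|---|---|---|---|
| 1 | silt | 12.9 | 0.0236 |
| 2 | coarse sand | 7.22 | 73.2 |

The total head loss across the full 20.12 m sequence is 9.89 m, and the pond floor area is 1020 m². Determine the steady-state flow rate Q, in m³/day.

Flow is perpendicular to layering, so the layers act in series and the equivalent K is the thickness-weighted harmonic mean.
Total thickness L = 12.9 + 7.22 = 20.12 m.
Σ(b_i/K_i) = 12.9/0.0236 + 7.22/73.2 = 546.7 d.
K_eq = L / Σ(b_i/K_i) = 20.12 / 546.7 = 0.03680 m/day.
Q = K_eq · A · (Δh/L) = 0.03680 × 1020 × (9.89/20.12) = 18.45 m³/day.

18.5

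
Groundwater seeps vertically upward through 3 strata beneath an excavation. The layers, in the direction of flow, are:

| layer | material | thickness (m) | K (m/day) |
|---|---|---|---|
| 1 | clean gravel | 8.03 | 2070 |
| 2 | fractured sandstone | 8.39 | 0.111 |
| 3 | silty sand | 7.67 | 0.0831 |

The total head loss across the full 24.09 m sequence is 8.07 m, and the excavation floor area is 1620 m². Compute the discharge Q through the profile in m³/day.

Flow is perpendicular to layering, so the layers act in series and the equivalent K is the thickness-weighted harmonic mean.
Total thickness L = 8.03 + 8.39 + 7.67 = 24.09 m.
Σ(b_i/K_i) = 8.03/2070 + 8.39/0.111 + 7.67/0.0831 = 167.9 d.
K_eq = L / Σ(b_i/K_i) = 24.09 / 167.9 = 0.1435 m/day.
Q = K_eq · A · (Δh/L) = 0.1435 × 1620 × (8.07/24.09) = 77.87 m³/day.

77.9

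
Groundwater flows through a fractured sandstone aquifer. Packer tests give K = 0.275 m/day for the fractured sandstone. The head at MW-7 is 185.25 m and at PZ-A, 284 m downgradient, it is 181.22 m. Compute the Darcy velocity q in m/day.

Hydraulic gradient i = (185.25 − 181.22) / 284 = 4.03 / 284 = 0.01419.
Specific discharge q = K · i = 0.2750 × 0.01419 = 0.003902 m/day.

0.00390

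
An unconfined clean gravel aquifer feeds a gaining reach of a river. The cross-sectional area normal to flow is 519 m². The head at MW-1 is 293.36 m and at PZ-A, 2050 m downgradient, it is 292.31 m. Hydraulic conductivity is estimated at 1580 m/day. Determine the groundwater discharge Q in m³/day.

420

Hydraulic gradient i = (293.36 − 292.31) / 2050 = 1.05 / 2050 = 0.0005122.
Darcy's law: Q = K · A · i = 1580 × 519.0 × 0.0005122 = 420.0 m³/day.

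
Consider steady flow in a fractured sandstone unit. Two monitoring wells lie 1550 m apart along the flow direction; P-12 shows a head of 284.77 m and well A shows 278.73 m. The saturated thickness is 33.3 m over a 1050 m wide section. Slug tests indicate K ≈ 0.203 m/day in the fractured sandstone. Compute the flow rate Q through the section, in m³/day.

Cross-sectional area A = 1050 × 33.3 = 34965 m².
Hydraulic gradient i = (284.77 − 278.73) / 1550 = 6.04 / 1550 = 0.003897.
Darcy's law: Q = K · A · i = 0.2030 × 34965 × 0.003897 = 27.66 m³/day.

27.7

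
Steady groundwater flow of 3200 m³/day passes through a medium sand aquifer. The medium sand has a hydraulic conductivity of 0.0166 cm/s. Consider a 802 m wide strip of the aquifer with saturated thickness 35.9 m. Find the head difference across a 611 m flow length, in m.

Convert K: 0.0166 cm/s × 864 = 14.34 m/day.
Cross-sectional area A = 802 × 35.9 = 28792 m².
From Q = K·A·i, i = Q / (K·A) = 3200 / (14.34 × 28792) = 0.007749.
Head loss Δh = i · L = 0.007749 × 611 = 4.735 m.

4.73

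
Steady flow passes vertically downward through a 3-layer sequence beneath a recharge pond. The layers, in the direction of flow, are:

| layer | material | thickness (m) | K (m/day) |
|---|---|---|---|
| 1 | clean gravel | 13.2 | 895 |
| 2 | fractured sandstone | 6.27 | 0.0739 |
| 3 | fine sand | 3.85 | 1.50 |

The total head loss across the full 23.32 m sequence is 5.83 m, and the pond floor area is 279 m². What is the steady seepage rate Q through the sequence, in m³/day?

18.6

Flow is perpendicular to layering, so the layers act in series and the equivalent K is the thickness-weighted harmonic mean.
Total thickness L = 13.2 + 6.27 + 3.85 = 23.32 m.
Σ(b_i/K_i) = 13.2/895 + 6.27/0.0739 + 3.85/1.50 = 87.43 d.
K_eq = L / Σ(b_i/K_i) = 23.32 / 87.43 = 0.2667 m/day.
Q = K_eq · A · (Δh/L) = 0.2667 × 279 × (5.83/23.32) = 18.61 m³/day.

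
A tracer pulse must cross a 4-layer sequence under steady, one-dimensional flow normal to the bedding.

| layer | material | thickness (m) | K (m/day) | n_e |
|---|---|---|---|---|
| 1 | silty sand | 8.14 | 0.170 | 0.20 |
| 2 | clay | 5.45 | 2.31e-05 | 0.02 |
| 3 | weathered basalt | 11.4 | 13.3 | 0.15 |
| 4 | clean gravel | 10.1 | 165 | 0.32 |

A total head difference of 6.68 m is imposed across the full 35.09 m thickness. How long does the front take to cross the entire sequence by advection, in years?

With flow normal to the layers, continuity requires the same specific discharge q through every layer.
Σ(b_i/K_i) = 8.14/0.170 + 5.45/2.31e-05 + 11.4/13.3 + 10.1/165 = 2.360e+05 d.
q = Δh / Σ(b_i/K_i) = 6.68 / 2.360e+05 = 2.831e-05 m/day.
In each layer the seepage velocity is v_i = q/n_i, so the layer transit time is t_i = b_i·n_i / q:
  layer 1 (silty sand): t_1 = 8.14 × 0.20 / 2.831e-05 = 57511 d
  layer 2 (clay): t_2 = 5.45 × 0.02 / 2.831e-05 = 3851 d
  layer 3 (weathered basalt): t_3 = 11.4 × 0.15 / 2.831e-05 = 60408 d
  layer 4 (clean gravel): t_4 = 10.1 × 0.32 / 2.831e-05 = 1.142e+05 d
Total t = Σ t_i = 2.359e+05 days = 646.0 years.

646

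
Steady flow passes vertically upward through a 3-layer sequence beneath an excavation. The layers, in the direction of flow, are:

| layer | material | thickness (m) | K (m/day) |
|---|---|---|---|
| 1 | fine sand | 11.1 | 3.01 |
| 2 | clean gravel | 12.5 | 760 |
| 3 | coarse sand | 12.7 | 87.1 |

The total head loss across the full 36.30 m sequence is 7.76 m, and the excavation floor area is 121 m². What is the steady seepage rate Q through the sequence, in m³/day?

244

Flow is perpendicular to layering, so the layers act in series and the equivalent K is the thickness-weighted harmonic mean.
Total thickness L = 11.1 + 12.5 + 12.7 = 36.30 m.
Σ(b_i/K_i) = 11.1/3.01 + 12.5/760 + 12.7/87.1 = 3.850 d.
K_eq = L / Σ(b_i/K_i) = 36.30 / 3.850 = 9.429 m/day.
Q = K_eq · A · (Δh/L) = 9.429 × 121 × (7.76/36.30) = 243.9 m³/day.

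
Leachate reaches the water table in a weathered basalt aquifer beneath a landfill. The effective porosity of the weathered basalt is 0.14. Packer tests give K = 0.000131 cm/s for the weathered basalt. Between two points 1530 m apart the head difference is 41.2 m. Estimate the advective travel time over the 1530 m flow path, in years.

Convert K: 0.000131 cm/s × 864 = 0.1132 m/day.
Hydraulic gradient i = Δh / L = 41.2 / 1530 = 0.02693.
Darcy flux q = K · i = 0.1132 × 0.02693 = 0.003048 m/day.
Seepage velocity v = q / n_e = 0.003048 / 0.14 = 0.02177 m/day.
Travel time t = L / v = 1530 / 0.02177 = 70279 days = 192.4 years.

192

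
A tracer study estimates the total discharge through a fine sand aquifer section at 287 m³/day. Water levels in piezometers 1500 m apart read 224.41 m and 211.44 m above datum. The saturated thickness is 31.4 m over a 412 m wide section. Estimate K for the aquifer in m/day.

Cross-sectional area A = 412 × 31.4 = 12937 m².
Hydraulic gradient i = (224.41 − 211.44) / 1500 = 12.97 / 1500 = 0.008647.
From Q = K·A·i, K = Q / (A·i) = 287 / (12937 × 0.008647) = 2.566 m/day.

2.57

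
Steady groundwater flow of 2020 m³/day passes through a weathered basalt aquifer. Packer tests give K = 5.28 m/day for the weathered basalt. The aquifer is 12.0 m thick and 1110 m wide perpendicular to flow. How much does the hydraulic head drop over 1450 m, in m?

41.6

Cross-sectional area A = 1110 × 12.0 = 13320 m².
From Q = K·A·i, i = Q / (K·A) = 2020 / (5.280 × 13320) = 0.02872.
Head loss Δh = i · L = 0.02872 × 1450 = 41.65 m.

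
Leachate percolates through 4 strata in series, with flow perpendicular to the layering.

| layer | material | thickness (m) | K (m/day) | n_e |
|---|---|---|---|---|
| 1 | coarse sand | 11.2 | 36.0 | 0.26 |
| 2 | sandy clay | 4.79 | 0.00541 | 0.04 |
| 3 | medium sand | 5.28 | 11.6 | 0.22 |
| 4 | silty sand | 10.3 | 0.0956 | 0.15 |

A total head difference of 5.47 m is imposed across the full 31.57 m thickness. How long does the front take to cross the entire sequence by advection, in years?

2.89

With flow normal to the layers, continuity requires the same specific discharge q through every layer.
Σ(b_i/K_i) = 11.2/36.0 + 4.79/0.00541 + 5.28/11.6 + 10.3/0.0956 = 993.9 d.
q = Δh / Σ(b_i/K_i) = 5.47 / 993.9 = 0.005504 m/day.
In each layer the seepage velocity is v_i = q/n_i, so the layer transit time is t_i = b_i·n_i / q:
  layer 1 (coarse sand): t_1 = 11.2 × 0.26 / 0.005504 = 529.1 d
  layer 2 (sandy clay): t_2 = 4.79 × 0.04 / 0.005504 = 34.81 d
  layer 3 (medium sand): t_3 = 5.28 × 0.22 / 0.005504 = 211.1 d
  layer 4 (silty sand): t_4 = 10.3 × 0.15 / 0.005504 = 280.7 d
Total t = Σ t_i = 1056 days = 2.890 years.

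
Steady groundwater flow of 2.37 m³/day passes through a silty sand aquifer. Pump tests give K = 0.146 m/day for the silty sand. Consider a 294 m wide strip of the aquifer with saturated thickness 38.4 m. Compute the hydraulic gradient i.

0.00144

Cross-sectional area A = 294 × 38.4 = 11290 m².
From Q = K·A·i, i = Q / (K·A) = 2.37 / (0.1460 × 11290) = 0.001438.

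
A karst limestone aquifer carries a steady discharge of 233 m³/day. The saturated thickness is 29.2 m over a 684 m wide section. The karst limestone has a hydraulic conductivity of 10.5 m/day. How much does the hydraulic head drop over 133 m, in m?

Cross-sectional area A = 684 × 29.2 = 19973 m².
From Q = K·A·i, i = Q / (K·A) = 233 / (10.50 × 19973) = 0.001111.
Head loss Δh = i · L = 0.001111 × 133 = 0.1478 m.

0.148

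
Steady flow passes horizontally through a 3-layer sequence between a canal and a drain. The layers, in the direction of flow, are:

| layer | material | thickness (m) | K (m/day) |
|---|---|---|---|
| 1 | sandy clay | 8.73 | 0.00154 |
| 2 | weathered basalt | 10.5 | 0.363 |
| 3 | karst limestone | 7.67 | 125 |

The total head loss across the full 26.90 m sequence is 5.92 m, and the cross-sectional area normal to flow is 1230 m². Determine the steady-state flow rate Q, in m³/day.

1.28

Flow is perpendicular to layering, so the layers act in series and the equivalent K is the thickness-weighted harmonic mean.
Total thickness L = 8.73 + 10.5 + 7.67 = 26.90 m.
Σ(b_i/K_i) = 8.73/0.00154 + 10.5/0.363 + 7.67/125 = 5698 d.
K_eq = L / Σ(b_i/K_i) = 26.90 / 5698 = 0.004721 m/day.
Q = K_eq · A · (Δh/L) = 0.004721 × 1230 × (5.92/26.90) = 1.278 m³/day.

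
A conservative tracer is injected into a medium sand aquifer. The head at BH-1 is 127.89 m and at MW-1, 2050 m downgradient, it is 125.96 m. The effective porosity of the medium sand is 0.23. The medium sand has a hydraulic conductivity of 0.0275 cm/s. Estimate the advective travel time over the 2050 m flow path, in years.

Convert K: 0.0275 cm/s × 864 = 23.76 m/day.
Hydraulic gradient i = (127.89 − 125.96) / 2050 = 1.93 / 2050 = 0.0009415.
Darcy flux q = K · i = 23.76 × 0.0009415 = 0.02237 m/day.
Seepage velocity v = q / n_e = 0.02237 / 0.23 = 0.09726 m/day.
Travel time t = L / v = 2050 / 0.09726 = 21078 days = 57.71 years.

57.7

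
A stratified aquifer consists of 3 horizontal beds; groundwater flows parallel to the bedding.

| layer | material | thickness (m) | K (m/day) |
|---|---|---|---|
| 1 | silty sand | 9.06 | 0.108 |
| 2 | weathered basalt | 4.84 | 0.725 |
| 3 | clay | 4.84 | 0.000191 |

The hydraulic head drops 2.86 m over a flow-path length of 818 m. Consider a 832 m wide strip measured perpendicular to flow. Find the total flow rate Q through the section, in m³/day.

13.1

Flow is parallel to layering, so each bed carries its own Darcy discharge and the transmissivities add.
Σ(K_i·b_i) = 0.108×9.06 + 0.725×4.84 + 0.000191×4.84 = 4.488 m²/day.
Hydraulic gradient i = Δh / L = 2.86 / 818 = 0.003496.
Q = Σ(K_i·b_i) · W · i = 4.488 × 832 × 0.003496 = 13.06 m³/day.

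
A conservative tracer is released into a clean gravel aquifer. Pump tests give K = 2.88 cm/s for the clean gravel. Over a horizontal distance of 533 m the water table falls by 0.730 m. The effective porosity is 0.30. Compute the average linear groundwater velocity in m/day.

Convert K: 2.88 cm/s × 864 = 2488 m/day.
Hydraulic gradient i = Δh / L = 0.730 / 533 = 0.001370.
Darcy flux q = K · i = 2488 × 0.001370 = 3.408 m/day.
Seepage velocity v = q / n_e = 3.408 / 0.30 = 11.36 m/day.

11.4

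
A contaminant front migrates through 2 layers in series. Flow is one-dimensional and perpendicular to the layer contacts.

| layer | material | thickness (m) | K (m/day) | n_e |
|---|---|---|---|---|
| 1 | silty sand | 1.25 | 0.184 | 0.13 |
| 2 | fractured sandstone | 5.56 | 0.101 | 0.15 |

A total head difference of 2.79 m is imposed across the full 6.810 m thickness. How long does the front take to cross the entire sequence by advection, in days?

22.1

With flow normal to the layers, continuity requires the same specific discharge q through every layer.
Σ(b_i/K_i) = 1.25/0.184 + 5.56/0.101 = 61.84 d.
q = Δh / Σ(b_i/K_i) = 2.79 / 61.84 = 0.04511 m/day.
In each layer the seepage velocity is v_i = q/n_i, so the layer transit time is t_i = b_i·n_i / q:
  layer 1 (silty sand): t_1 = 1.25 × 0.13 / 0.04511 = 3.602 d
  layer 2 (fractured sandstone): t_2 = 5.56 × 0.15 / 0.04511 = 18.49 d
Total t = Σ t_i = 22.09 days.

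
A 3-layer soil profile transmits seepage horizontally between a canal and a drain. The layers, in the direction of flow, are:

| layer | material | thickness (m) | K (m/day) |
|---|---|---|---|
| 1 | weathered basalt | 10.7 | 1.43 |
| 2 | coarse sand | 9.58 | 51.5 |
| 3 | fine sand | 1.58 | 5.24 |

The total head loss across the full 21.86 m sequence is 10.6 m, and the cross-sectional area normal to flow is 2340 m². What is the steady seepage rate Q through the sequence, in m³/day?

3110

Flow is perpendicular to layering, so the layers act in series and the equivalent K is the thickness-weighted harmonic mean.
Total thickness L = 10.7 + 9.58 + 1.58 = 21.86 m.
Σ(b_i/K_i) = 10.7/1.43 + 9.58/51.5 + 1.58/5.24 = 7.970 d.
K_eq = L / Σ(b_i/K_i) = 21.86 / 7.970 = 2.743 m/day.
Q = K_eq · A · (Δh/L) = 2.743 × 2340 × (10.6/21.86) = 3112 m³/day.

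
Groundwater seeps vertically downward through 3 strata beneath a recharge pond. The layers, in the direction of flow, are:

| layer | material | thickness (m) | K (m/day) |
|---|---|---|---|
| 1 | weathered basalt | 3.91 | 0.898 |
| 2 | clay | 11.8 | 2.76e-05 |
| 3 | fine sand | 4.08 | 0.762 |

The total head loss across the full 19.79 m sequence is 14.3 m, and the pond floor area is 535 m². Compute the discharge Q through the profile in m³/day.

0.0179

Flow is perpendicular to layering, so the layers act in series and the equivalent K is the thickness-weighted harmonic mean.
Total thickness L = 3.91 + 11.8 + 4.08 = 19.79 m.
Σ(b_i/K_i) = 3.91/0.898 + 11.8/2.76e-05 + 4.08/0.762 = 4.275e+05 d.
K_eq = L / Σ(b_i/K_i) = 19.79 / 4.275e+05 = 4.629e-05 m/day.
Q = K_eq · A · (Δh/L) = 4.629e-05 × 535 × (14.3/19.79) = 0.01789 m³/day.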